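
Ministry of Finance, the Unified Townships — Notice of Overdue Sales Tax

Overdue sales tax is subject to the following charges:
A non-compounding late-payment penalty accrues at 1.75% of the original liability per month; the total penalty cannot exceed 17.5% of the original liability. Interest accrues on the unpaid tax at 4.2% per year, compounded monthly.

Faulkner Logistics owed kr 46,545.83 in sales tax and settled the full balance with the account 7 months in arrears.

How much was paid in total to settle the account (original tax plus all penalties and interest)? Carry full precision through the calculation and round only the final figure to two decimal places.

kr 53,400.11

Penalty: 7 × 1.75% × kr 46,545.83 = kr 5,701.86… (below the 17.5% cap of kr 8,145.52…)
Interest (4.2%/yr ÷ 12 = 0.35%/month): kr 46,545.83 × ((1 + 0.0035)^7 − 1) = kr 1,152.4168…
Total = kr 46,545.83 + kr 5,701.8642… + kr 1,152.4168… = kr 53,400.11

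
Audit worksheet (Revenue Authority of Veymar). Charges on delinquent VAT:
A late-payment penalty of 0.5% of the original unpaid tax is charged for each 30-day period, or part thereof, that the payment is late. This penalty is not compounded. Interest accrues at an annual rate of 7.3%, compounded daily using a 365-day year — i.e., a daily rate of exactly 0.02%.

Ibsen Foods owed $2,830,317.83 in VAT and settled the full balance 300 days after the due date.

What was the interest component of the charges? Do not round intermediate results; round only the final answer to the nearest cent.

$174,999.05

Interest: $2,830,317.83 × ((1 + 0.0002)^300 − 1) = $2,830,317.83 × 0.06183018… = $174,999.0507…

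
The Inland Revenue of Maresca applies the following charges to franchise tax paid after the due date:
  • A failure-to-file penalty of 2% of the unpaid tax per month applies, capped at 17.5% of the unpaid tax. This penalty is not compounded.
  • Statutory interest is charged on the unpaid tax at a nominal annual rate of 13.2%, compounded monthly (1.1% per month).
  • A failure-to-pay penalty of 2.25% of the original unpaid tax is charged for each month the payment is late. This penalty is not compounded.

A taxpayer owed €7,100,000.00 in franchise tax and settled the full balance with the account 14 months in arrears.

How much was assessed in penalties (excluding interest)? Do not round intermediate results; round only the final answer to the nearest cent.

€3,479,000.00

Failure-to-file: 14 × 2% × €7,100,000.00 = €1,988,000.00, capped at 17.5% × €7,100,000.00 = €1,242,500.00
Failure-to-pay penalty: 14 × 2.25% × €7,100,000.00 = €2,236,500.00
Total penalty = €1,242,500.00 + €2,236,500.00 = €3,479,000.00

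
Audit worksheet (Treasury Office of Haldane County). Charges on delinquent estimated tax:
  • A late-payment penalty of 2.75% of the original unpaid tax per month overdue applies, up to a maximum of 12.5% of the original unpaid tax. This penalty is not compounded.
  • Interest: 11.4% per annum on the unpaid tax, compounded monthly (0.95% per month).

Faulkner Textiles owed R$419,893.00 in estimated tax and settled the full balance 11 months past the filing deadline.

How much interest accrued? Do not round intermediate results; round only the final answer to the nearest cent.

Interest: R$419,893.00 × ((1 + 0.0095)^11 − 1) = R$419,893.00 × 0.1096079… = R$46,023.6071…

R$46,023.61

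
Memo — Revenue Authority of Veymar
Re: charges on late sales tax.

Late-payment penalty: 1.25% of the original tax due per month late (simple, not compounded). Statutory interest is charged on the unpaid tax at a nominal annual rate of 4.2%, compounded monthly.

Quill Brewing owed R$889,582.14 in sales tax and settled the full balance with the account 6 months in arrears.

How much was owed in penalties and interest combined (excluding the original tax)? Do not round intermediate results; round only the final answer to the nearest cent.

Late-payment penalty = 1.25% × R$889,582.14 × 6 mo = R$66,718.66…
Interest (4.2%/yr ÷ 12 = 0.35%/month): R$889,582.14 × ((1 + 0.0035)^6 − 1) = R$18,845.4505…
Penalties + interest = R$66,718.6605 + R$18,845.4505… = R$85,564.11

R$85,564.11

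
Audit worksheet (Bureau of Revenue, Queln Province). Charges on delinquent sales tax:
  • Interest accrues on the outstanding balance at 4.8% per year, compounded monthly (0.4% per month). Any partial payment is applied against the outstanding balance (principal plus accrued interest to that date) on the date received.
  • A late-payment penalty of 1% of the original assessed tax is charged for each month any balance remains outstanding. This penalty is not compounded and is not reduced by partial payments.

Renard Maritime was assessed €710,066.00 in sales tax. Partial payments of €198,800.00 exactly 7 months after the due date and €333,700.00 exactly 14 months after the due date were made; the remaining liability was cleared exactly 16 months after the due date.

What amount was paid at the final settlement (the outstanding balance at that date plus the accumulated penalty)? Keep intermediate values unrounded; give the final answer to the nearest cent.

Balance at month 7: €710,066.0000 × (1 + 0.004)^7 = €730,188.0271…
After €198,800.00 payment: €730,188.0271… − €198,800.00 = €531,388.0271…
Balance at month 14: €531,388.0271… × (1 + 0.004)^7 = €546,446.6333…
After €333,700.00 payment: €546,446.6333… − €333,700.00 = €212,746.6333…
Balance at month 16: €212,746.6333… × (1 + 0.004)^2 = €214,452.0103…
Penalty: 16 × 1% × €710,066.00 = €113,610.56
Final settlement = outstanding balance + penalty = €214,452.0103… + €113,610.56 = €328,062.57

€328,062.57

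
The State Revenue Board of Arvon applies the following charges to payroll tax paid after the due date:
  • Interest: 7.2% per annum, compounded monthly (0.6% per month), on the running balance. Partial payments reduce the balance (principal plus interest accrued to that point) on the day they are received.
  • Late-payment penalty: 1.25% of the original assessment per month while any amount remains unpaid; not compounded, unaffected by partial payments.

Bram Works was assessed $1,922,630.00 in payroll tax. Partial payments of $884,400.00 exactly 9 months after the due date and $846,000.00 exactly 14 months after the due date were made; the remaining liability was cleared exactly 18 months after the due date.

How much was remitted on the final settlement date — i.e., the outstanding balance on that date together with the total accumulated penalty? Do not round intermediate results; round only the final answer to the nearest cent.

$773,994.82

Balance at month 9: $1,922,630.0000 × (1 + 0.006)^9 = $2,028,978.9485…
After $884,400.00 payment: $2,028,978.9485… − $884,400.00 = $1,144,578.9485…
Balance at month 14: $1,144,578.9485… × (1 + 0.006)^5 = $1,179,330.8451…
After $846,000.00 payment: $1,179,330.8451… − $846,000.00 = $333,330.8451…
Balance at month 18: $333,330.8451… × (1 + 0.006)^4 = $341,403.0733…
Penalty: 18 × 1.25% × $1,922,630.00 = $432,591.75
Final settlement = outstanding balance + penalty = $341,403.0733… + $432,591.75 = $773,994.82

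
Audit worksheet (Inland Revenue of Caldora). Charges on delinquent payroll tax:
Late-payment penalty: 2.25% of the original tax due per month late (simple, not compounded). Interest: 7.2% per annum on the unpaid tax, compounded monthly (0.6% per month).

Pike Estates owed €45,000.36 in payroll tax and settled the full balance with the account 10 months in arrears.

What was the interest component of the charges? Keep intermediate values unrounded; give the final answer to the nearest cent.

€2,774.10

Interest: €45,000.36 × ((1 + 0.006)^10 − 1) = €45,000.36 × 0.0616462… = €2,774.1009…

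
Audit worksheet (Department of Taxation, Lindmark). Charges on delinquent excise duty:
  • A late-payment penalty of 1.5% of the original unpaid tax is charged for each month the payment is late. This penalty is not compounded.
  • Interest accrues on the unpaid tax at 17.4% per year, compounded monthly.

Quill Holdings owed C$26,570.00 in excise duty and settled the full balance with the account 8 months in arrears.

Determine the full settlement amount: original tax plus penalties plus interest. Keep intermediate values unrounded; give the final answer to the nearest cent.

C$33,001.56

Late-payment penalty: 8 × 1.5% × C$26,570.00 = C$3,188.40
Interest (17.4%/yr ÷ 12 = 1.45%/month): C$26,570.00 × ((1 + 0.0145)^8 − 1) = C$3,243.1569…
Total = C$26,570.00 + C$3,188.4000 + C$3,243.1569… = C$33,001.56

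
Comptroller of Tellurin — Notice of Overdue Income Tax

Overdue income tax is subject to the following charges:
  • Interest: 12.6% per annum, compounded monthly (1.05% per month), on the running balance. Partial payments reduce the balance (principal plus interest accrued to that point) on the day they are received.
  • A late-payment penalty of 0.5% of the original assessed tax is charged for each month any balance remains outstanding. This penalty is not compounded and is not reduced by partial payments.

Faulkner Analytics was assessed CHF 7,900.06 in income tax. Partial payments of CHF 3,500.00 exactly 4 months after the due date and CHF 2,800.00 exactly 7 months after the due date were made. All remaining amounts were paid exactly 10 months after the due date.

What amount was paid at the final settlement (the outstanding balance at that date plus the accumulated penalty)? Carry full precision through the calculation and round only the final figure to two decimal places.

CHF 2,549.38

Balance at month 4: CHF 7,900.0600 × (1 + 0.0105)^4 = CHF 8,237.1251…
After CHF 3,500.00 payment: CHF 8,237.1251… − CHF 3,500.00 = CHF 4,737.1251…
Balance at month 7: CHF 4,737.1251… × (1 + 0.0105)^3 = CHF 4,887.9168…
After CHF 2,800.00 payment: CHF 4,887.9168… − CHF 2,800.00 = CHF 2,087.9168…
Balance at month 10: CHF 2,087.9168… × (1 + 0.0105)^3 = CHF 2,154.3792…
Penalty: 10 × 0.5% × CHF 7,900.06 = CHF 395.00…
Final settlement = outstanding balance + penalty = CHF 2,154.3792… + CHF 395.00… = CHF 2,549.38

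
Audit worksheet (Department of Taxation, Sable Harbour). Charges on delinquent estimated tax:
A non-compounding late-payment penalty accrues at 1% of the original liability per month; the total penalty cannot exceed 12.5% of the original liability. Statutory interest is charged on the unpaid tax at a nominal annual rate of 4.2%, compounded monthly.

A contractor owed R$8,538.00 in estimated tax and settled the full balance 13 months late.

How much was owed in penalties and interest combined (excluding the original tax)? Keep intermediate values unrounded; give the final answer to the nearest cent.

Penalty (uncapped): 13 × 1% × R$8,538.00 = R$1,109.94; cap = 12.5% × R$8,538.00 = R$1,067.25 → penalty = R$1,067.25
Interest (4.2%/yr ÷ 12 = 0.35%/month): R$8,538.00 × ((1 + 0.0035)^13 − 1) = R$396.7427…
Penalties + interest = R$1,067.2500 + R$396.7427… = R$1,463.99

R$1,463.99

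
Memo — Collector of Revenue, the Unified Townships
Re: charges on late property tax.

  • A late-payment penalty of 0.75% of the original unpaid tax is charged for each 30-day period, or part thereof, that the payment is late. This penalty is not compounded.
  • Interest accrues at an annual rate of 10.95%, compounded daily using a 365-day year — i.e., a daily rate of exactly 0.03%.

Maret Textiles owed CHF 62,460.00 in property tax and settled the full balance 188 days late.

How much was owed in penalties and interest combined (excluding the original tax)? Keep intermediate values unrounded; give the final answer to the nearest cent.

Penalty periods: ⌈188/30⌉ = 7; penalty = 7 × 0.75% × CHF 62,460.00 = CHF 3,279.15
Interest: CHF 62,460.00 × ((1 + 0.0003)^188 − 1) = CHF 62,460.00 × 0.05801186… = CHF 3,623.4207…
Penalties + interest = CHF 3,279.1500 + CHF 3,623.4207… = CHF 6,902.57

CHF 6,902.57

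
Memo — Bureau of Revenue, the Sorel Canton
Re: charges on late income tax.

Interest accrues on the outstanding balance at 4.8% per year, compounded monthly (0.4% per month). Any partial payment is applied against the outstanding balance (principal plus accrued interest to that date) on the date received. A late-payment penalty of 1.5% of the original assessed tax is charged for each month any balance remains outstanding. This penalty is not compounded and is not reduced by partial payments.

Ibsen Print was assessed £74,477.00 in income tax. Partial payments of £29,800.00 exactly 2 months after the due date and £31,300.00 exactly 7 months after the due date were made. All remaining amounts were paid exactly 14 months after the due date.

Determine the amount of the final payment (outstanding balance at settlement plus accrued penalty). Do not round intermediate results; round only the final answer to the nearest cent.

Balance at month 2: £74,477.0000 × (1 + 0.004)^2 = £75,074.0076…
After £29,800.00 payment: £75,074.0076… − £29,800.00 = £45,274.0076…
Balance at month 7: £45,274.0076… × (1 + 0.004)^5 = £46,186.7607…
After £31,300.00 payment: £46,186.7607… − £31,300.00 = £14,886.7607…
Balance at month 14: £14,886.7607… × (1 + 0.004)^7 = £15,308.6254…
Penalty: 14 × 1.5% × £74,477.00 = £15,640.17
Final settlement = outstanding balance + penalty = £15,308.6254… + £15,640.17 = £30,948.80

£30,948.80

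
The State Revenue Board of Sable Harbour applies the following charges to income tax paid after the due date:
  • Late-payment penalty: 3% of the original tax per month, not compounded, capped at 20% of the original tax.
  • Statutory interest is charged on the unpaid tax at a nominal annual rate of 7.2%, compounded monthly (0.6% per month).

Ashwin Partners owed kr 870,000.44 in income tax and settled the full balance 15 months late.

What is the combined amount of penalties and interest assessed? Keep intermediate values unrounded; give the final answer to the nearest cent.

kr 255,675.79

Penalty (uncapped): 15 × 3% × kr 870,000.44 = kr 391,500.20…; cap = 20% × kr 870,000.44 = kr 174,000.09… → penalty = kr 174,000.09…
Interest: kr 870,000.44 × ((1 + 0.006)^15 − 1) = kr 870,000.44 × 0.0938801… = kr 81,675.7045…
Penalties + interest = kr 174,000.0880 + kr 81,675.7045… = kr 255,675.79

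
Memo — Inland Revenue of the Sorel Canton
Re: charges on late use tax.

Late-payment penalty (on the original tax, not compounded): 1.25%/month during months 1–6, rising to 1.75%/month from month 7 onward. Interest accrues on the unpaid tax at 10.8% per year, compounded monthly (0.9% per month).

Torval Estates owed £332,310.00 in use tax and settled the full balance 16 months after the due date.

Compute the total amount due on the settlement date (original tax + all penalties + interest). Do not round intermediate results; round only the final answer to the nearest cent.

£466,609.91

Penalty, months 1–6: 6 × 1.25% × £332,310.00 = £24,923.25
Penalty, months 7–16: 10 × 1.75% × £332,310.00 = £58,154.25
Interest: £332,310.00 × ((1 + 0.009)^16 − 1) = £332,310.00 × 0.1541404… = £51,222.4107…
Total = £332,310.00 + £83,077.5000 + £51,222.4107… = £466,609.91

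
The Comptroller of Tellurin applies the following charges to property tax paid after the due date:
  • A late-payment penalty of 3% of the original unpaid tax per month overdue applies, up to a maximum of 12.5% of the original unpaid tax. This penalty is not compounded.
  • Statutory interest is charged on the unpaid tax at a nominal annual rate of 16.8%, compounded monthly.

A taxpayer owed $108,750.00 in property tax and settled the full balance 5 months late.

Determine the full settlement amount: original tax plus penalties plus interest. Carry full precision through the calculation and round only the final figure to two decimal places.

Penalty (uncapped): 5 × 3% × $108,750.00 = $16,312.50; cap = 12.5% × $108,750.00 = $13,593.75 → penalty = $13,593.75
Interest (16.8%/yr ÷ 12 = 1.4%/month): $108,750.00 × ((1 + 0.014)^5 − 1) = $7,828.6550…
Total = $108,750.00 + $13,593.7500 + $7,828.6550… = $130,172.41

$130,172.41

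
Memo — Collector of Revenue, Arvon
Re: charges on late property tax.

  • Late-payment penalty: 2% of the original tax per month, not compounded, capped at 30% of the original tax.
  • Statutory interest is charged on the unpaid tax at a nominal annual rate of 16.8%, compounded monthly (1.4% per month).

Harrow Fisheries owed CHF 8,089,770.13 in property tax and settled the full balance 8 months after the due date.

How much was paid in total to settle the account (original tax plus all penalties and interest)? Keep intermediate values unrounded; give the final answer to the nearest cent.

CHF 10,335,849.37

Penalty: 8 × 2% × CHF 8,089,770.13 = CHF 1,294,363.22… (below the 30% cap of CHF 2,426,931.04…)
Interest: CHF 8,089,770.13 × ((1 + 0.014)^8 − 1) = CHF 8,089,770.13 × 0.1176444… = CHF 951,716.0192…
Total = CHF 8,089,770.13 + CHF 1,294,363.2208 + CHF 951,716.0192… = CHF 10,335,849.37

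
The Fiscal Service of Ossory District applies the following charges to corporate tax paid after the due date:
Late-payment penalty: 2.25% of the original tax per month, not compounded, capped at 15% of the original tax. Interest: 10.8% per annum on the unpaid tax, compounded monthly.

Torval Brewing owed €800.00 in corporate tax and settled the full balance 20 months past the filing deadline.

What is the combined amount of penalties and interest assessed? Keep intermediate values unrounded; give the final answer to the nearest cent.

€277.00

Penalty (uncapped): 20 × 2.25% × €800.00 = €360.00; cap = 15% × €800.00 = €120.00 → penalty = €120.00
Interest (10.8%/yr ÷ 12 = 0.9%/month): €800.00 × ((1 + 0.009)^20 − 1) = €157.0030…
Penalties + interest = €120.0000 + €157.0030… = €277.00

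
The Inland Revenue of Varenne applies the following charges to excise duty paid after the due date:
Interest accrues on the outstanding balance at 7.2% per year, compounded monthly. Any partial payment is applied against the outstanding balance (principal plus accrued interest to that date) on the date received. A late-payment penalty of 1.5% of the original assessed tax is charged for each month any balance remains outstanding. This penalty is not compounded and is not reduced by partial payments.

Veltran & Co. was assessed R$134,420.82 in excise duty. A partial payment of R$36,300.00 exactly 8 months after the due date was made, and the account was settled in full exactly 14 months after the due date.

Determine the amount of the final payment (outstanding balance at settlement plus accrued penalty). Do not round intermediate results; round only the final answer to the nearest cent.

R$136,765.09

Monthly rate = 7.2% ÷ 12 = 0.6%
Balance at month 8: R$134,420.8200 × (1 + 0.006)^8 = R$141,010.1538…
After R$36,300.00 payment: R$141,010.1538… − R$36,300.00 = R$104,710.1538…
Balance at month 14: R$104,710.1538… × (1 + 0.006)^6 = R$108,536.7172…
Penalty: 14 × 1.5% × R$134,420.82 = R$28,228.37…
Final settlement = outstanding balance + penalty = R$108,536.7172… + R$28,228.37… = R$136,765.09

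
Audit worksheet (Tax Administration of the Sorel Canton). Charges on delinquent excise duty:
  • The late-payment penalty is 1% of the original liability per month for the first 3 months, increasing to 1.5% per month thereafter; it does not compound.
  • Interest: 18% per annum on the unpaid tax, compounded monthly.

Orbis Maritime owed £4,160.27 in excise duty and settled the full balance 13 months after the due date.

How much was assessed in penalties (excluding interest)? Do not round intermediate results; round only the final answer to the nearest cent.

£748.85

Penalty, months 1–3: 3 × 1% × £4,160.27 = £124.81…
Penalty, months 4–13: 10 × 1.5% × £4,160.27 = £624.04…
Total penalty = £124.81… + £624.04… = £748.85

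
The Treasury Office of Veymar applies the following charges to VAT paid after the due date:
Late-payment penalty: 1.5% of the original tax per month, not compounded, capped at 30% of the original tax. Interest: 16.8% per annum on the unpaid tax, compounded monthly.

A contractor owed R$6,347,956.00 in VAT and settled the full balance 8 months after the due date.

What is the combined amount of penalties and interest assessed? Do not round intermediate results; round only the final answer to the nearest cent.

Penalty: 8 × 1.5% × R$6,347,956.00 = R$761,754.72 (below the 30% cap of R$1,904,386.80)
Interest (16.8%/yr ÷ 12 = 1.4%/month): R$6,347,956.00 × ((1 + 0.014)^8 − 1) = R$746,801.3698…
Penalties + interest = R$761,754.7200 + R$746,801.3698… = R$1,508,556.09

R$1,508,556.09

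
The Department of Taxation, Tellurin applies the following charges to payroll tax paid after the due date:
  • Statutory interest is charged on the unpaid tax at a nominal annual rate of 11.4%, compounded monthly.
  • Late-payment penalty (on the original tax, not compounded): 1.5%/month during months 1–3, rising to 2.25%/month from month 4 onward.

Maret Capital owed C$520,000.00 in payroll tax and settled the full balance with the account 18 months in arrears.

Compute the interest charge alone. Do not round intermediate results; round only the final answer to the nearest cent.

Interest (11.4%/yr ÷ 12 = 0.95%/month): C$520,000.00 × ((1 + 0.0095)^18 − 1) = C$96,477.4037…

C$96,477.40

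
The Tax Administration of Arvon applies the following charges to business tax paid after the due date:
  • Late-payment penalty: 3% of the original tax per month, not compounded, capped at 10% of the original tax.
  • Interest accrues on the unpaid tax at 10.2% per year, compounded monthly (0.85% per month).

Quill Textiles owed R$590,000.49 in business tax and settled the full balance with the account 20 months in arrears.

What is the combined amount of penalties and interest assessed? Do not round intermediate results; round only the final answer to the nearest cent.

R$167,827.76

Penalty (uncapped): 20 × 3% × R$590,000.49 = R$354,000.29…; cap = 10% × R$590,000.49 = R$59,000.05… → penalty = R$59,000.05…
Interest: R$590,000.49 × ((1 + 0.0085)^20 − 1) = R$590,000.49 × 0.1844536… = R$108,827.7123…
Penalties + interest = R$59,000.0490 + R$108,827.7123… = R$167,827.76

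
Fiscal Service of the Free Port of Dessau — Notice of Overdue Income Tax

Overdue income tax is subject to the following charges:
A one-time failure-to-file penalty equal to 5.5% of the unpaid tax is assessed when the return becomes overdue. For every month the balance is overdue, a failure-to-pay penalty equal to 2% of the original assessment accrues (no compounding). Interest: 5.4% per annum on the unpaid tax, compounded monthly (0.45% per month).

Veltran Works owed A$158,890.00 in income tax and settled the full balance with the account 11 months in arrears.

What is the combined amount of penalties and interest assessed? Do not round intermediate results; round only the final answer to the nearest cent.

A$51,739.18

Failure-to-file penalty: 5.5% × A$158,890.00 = A$8,738.95
Failure-to-pay penalty = 2% × A$158,890.00 × 11 mo = A$34,955.80
Interest: A$158,890.00 × ((1 + 0.0045)^11 − 1) = A$158,890.00 × 0.0506289… = A$8,044.4294…
Penalties + interest = A$43,694.7500 + A$8,044.4294… = A$51,739.18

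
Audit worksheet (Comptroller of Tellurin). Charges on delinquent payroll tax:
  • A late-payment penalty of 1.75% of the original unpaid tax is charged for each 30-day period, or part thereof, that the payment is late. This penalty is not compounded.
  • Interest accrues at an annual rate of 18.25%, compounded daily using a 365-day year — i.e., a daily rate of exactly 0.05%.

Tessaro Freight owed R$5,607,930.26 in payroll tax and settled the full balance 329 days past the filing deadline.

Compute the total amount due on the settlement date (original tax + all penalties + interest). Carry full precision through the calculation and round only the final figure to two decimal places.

R$7,689,903.02

Penalty periods: ⌈329/30⌉ = 11; penalty = 11 × 1.75% × R$5,607,930.26 = R$1,079,526.58…
Interest: R$5,607,930.26 × ((1 + 0.0005)^329 − 1) = R$5,607,930.26 × 0.17875511… = R$1,002,446.1816…
Total = R$5,607,930.26 + R$1,079,526.5751… + R$1,002,446.1816… = R$7,689,903.02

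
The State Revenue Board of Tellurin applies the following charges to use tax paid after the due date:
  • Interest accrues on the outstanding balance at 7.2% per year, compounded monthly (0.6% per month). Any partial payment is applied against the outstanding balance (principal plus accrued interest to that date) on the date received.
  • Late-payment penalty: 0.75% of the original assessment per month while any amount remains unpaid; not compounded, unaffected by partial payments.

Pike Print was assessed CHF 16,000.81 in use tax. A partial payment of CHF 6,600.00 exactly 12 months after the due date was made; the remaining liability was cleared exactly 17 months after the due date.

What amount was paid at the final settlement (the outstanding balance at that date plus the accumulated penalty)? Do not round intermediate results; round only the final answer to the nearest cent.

Balance at month 12: CHF 16,000.8100 × (1 + 0.006)^12 = CHF 17,191.6570…
After CHF 6,600.00 payment: CHF 17,191.6570… − CHF 6,600.00 = CHF 10,591.6570…
Balance at month 17: CHF 10,591.6570… × (1 + 0.006)^5 = CHF 10,913.2426…
Penalty: 17 × 0.75% × CHF 16,000.81 = CHF 2,040.10…
Final settlement = outstanding balance + penalty = CHF 10,913.2426… + CHF 2,040.10… = CHF 12,953.35

CHF 12,953.35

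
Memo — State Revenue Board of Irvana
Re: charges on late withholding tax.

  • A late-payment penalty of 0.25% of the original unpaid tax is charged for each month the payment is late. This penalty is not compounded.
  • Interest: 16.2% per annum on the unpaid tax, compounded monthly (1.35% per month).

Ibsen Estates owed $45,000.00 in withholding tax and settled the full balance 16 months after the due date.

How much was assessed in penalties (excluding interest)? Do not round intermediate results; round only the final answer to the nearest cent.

$1,800.00

Late-payment penalty: 16 × 0.25% × $45,000.00 = $1,800.00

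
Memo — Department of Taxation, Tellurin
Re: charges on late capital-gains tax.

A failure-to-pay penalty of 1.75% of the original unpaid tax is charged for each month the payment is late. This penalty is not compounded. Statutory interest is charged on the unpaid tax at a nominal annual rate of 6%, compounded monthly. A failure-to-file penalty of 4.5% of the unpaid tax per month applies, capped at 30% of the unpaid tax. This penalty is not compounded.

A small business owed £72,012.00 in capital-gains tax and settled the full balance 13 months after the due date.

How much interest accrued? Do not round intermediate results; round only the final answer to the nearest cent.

£4,823.81

Interest (6%/yr ÷ 12 = 0.5%/month): £72,012.00 × ((1 + 0.005)^13 − 1) = £4,823.8103…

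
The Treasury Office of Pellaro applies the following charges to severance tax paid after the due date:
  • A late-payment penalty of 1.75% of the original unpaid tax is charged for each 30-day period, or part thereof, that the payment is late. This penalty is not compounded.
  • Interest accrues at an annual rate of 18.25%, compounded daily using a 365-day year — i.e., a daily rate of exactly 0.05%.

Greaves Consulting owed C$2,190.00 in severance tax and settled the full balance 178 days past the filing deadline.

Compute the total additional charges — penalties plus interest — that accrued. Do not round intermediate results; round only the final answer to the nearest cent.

C$433.74

Penalty periods: ⌈178/30⌉ = 6; penalty = 6 × 1.75% × C$2,190.00 = C$229.95
Interest: C$2,190.00 × ((1 + 0.0005)^178 − 1) = C$2,190.00 × 0.09305634… = C$203.7934…
Penalties + interest = C$229.9500 + C$203.7934… = C$433.74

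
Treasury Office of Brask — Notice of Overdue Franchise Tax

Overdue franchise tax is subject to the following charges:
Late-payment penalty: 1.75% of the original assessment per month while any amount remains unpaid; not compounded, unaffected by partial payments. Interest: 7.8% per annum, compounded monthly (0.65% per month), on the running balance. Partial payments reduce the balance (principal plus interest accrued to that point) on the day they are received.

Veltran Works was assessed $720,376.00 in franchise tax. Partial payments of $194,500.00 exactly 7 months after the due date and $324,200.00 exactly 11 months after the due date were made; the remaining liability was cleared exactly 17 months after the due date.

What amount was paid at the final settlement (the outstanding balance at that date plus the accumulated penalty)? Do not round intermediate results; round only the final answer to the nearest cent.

Balance at month 7: $720,376.0000 × (1 + 0.0065)^7 = $753,799.2310…
After $194,500.00 payment: $753,799.2310… − $194,500.00 = $559,299.2310…
Balance at month 11: $559,299.2310… × (1 + 0.0065)^4 = $573,983.4087…
After $324,200.00 payment: $573,983.4087… − $324,200.00 = $249,783.4087…
Balance at month 17: $249,783.4087… × (1 + 0.0065)^6 = $259,684.6405…
Penalty: 17 × 1.75% × $720,376.00 = $214,311.86
Final settlement = outstanding balance + penalty = $259,684.6405… + $214,311.86 = $473,996.50

$473,996.50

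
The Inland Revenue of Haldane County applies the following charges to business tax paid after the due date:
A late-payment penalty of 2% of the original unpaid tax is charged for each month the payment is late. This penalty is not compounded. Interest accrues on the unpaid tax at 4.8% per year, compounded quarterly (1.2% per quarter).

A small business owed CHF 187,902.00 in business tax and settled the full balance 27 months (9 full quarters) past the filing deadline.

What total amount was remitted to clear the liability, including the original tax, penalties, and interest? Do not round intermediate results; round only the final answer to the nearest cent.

Late-payment penalty: 27 × 2% × CHF 187,902.00 = CHF 101,467.08
Interest: CHF 187,902.00 × ((1 + 0.012)^9 − 1) = CHF 187,902.00 × 0.1133318… = CHF 21,295.2712…
Total = CHF 187,902.00 + CHF 101,467.0800 + CHF 21,295.2712… = CHF 310,664.35

CHF 310,664.35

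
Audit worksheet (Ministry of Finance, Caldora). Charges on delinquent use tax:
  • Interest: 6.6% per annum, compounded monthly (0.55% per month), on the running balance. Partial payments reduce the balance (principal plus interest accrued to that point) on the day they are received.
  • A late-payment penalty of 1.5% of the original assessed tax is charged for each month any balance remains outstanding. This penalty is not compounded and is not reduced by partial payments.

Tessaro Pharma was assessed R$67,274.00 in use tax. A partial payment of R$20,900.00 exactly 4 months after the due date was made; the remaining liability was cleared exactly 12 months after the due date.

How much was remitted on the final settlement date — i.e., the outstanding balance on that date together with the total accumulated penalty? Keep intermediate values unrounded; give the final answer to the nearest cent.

Balance at month 4: R$67,274.0000 × (1 + 0.0055)^4 = R$68,766.2831…
After R$20,900.00 payment: R$68,766.2831… − R$20,900.00 = R$47,866.2831…
Balance at month 12: R$47,866.2831… × (1 + 0.0055)^8 = R$50,013.3913…
Penalty: 12 × 1.5% × R$67,274.00 = R$12,109.32
Final settlement = outstanding balance + penalty = R$50,013.3913… + R$12,109.32 = R$62,122.71

R$62,122.71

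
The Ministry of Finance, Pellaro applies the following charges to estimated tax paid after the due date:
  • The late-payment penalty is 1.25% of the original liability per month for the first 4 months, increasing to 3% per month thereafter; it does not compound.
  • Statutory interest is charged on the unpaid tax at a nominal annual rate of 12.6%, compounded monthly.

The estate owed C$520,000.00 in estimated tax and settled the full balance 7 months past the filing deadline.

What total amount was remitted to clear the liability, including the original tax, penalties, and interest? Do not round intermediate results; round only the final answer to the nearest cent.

C$632,245.22

Penalty, months 1–4: 4 × 1.25% × C$520,000.00 = C$26,000.00
Penalty, months 5–7: 3 × 3% × C$520,000.00 = C$46,800.00
Interest (12.6%/yr ÷ 12 = 1.05%/month): C$520,000.00 × ((1 + 0.0105)^7 − 1) = C$39,445.2214…
Total = C$520,000.00 + C$72,800.0000 + C$39,445.2214… = C$632,245.22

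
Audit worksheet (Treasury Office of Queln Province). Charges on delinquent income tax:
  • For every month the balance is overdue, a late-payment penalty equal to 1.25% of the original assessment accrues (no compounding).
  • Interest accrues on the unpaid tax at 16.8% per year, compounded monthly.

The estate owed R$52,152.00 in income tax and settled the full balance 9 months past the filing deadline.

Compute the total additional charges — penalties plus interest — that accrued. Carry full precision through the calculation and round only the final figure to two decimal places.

Late-payment penalty: 9 × 1.25% × R$52,152.00 = R$5,867.10
Interest (16.8%/yr ÷ 12 = 1.4%/month): R$52,152.00 × ((1 + 0.014)^9 − 1) = R$6,951.4133…
Penalties + interest = R$5,867.1000 + R$6,951.4133… = R$12,818.51

R$12,818.51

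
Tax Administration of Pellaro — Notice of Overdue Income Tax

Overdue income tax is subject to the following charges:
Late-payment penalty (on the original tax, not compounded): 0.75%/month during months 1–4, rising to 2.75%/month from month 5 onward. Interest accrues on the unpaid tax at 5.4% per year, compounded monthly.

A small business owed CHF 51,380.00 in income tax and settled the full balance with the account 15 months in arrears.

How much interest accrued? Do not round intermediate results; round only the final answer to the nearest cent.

CHF 3,579.56

Interest (5.4%/yr ÷ 12 = 0.45%/month): CHF 51,380.00 × ((1 + 0.0045)^15 − 1) = CHF 3,579.5561…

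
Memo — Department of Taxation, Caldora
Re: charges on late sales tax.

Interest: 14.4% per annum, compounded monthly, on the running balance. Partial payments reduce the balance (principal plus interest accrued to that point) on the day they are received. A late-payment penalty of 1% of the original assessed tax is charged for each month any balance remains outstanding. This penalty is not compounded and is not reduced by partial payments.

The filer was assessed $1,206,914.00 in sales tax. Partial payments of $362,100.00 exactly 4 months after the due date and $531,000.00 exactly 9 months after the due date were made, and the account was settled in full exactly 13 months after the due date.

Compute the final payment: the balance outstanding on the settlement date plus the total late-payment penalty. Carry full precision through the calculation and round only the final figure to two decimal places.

Monthly rate = 14.4% ÷ 12 = 1.2%
Balance at month 4: $1,206,914.0000 × (1 + 0.012)^4 = $1,265,897.0129…
After $362,100.00 payment: $1,265,897.0129… − $362,100.00 = $903,797.0129…
Balance at month 9: $903,797.0129… × (1 + 0.012)^5 = $959,342.0129…
After $531,000.00 payment: $959,342.0129… − $531,000.00 = $428,342.0129…
Balance at month 13: $428,342.0129… × (1 + 0.012)^4 = $449,275.4866…
Penalty: 13 × 1% × $1,206,914.00 = $156,898.82
Final settlement = outstanding balance + penalty = $449,275.4866… + $156,898.82 = $606,174.31

$606,174.31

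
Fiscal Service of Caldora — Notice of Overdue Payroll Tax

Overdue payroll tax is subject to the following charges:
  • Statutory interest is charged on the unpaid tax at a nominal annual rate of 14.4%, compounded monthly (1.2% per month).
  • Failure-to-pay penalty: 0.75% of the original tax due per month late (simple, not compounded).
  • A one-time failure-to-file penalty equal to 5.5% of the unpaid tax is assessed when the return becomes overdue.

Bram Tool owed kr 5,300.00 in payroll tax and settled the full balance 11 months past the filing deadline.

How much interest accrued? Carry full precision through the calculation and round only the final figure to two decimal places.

kr 743.12

Interest: kr 5,300.00 × ((1 + 0.012)^11 − 1) = kr 5,300.00 × 0.1402121… = kr 743.1240…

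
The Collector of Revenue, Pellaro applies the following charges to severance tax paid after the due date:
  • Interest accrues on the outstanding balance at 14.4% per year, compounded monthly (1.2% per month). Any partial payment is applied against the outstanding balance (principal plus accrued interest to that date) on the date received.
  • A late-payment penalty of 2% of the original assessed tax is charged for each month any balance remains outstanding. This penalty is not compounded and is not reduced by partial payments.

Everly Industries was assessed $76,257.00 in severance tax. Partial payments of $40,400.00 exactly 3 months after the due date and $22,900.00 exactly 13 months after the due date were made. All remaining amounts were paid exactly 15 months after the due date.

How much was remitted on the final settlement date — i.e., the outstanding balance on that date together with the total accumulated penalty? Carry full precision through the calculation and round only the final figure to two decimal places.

Balance at month 3: $76,257.0000 × (1 + 0.012)^3 = $79,035.3268…
After $40,400.00 payment: $79,035.3268… − $40,400.00 = $38,635.3268…
Balance at month 13: $38,635.3268… × (1 + 0.012)^10 = $43,530.1050…
After $22,900.00 payment: $43,530.1050… − $22,900.00 = $20,630.1050…
Balance at month 15: $20,630.1050… × (1 + 0.012)^2 = $21,128.1983…
Penalty: 15 × 2% × $76,257.00 = $22,877.10
Final settlement = outstanding balance + penalty = $21,128.1983… + $22,877.10 = $44,005.30

$44,005.30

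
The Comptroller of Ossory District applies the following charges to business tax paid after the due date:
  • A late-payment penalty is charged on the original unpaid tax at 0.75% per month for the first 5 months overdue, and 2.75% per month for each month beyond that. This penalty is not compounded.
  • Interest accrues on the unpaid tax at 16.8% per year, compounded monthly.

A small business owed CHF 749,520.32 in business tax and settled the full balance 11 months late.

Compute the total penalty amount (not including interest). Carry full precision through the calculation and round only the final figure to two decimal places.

CHF 151,777.86

Penalty, months 1–5: 5 × 0.75% × CHF 749,520.32 = CHF 28,107.01…
Penalty, months 6–11: 6 × 2.75% × CHF 749,520.32 = CHF 123,670.85…
Total penalty = CHF 28,107.01… + CHF 123,670.85… = CHF 151,777.86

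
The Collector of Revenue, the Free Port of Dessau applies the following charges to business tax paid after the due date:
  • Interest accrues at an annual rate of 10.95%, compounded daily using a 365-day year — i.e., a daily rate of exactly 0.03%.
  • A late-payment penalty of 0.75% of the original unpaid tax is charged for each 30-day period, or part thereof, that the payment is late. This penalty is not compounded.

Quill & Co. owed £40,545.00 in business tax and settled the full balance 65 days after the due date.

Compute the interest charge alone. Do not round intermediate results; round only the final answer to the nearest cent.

Interest: £40,545.00 × ((1 + 0.0003)^65 − 1) = £40,545.00 × 0.01968838… = £798.2656…

£798.27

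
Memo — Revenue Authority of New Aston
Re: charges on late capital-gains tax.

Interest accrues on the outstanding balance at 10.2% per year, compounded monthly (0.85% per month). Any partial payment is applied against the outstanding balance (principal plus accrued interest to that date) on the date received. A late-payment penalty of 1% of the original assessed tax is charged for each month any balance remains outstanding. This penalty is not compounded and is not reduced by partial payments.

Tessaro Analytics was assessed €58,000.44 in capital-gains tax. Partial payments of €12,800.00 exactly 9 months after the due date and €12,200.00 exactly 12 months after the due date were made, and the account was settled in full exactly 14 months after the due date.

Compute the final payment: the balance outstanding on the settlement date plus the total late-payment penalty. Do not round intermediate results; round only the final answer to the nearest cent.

€47,655.56

Balance at month 9: €58,000.4400 × (1 + 0.0085)^9 = €62,591.3633…
After €12,800.00 payment: €62,591.3633… − €12,800.00 = €49,791.3633…
Balance at month 12: €49,791.3633… × (1 + 0.0085)^3 = €51,071.8659…
After €12,200.00 payment: €51,071.8659… − €12,200.00 = €38,871.8659…
Balance at month 14: €38,871.8659… × (1 + 0.0085)^2 = €39,535.4962…
Penalty: 14 × 1% × €58,000.44 = €8,120.06…
Final settlement = outstanding balance + penalty = €39,535.4962… + €8,120.06… = €47,655.56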